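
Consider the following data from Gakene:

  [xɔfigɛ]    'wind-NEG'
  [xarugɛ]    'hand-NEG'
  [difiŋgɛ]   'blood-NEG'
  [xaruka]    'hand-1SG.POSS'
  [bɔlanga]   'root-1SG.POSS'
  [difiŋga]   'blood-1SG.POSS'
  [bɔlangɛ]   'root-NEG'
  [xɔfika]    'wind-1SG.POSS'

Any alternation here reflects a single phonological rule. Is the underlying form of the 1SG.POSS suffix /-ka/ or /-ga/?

The 1SG.POSS suffix surfaces as [-ga] and [-ka], depending on the final segment of the stem.
The NEG suffix, which begins with [g], is invariant after every stem; so [g] is not altered by any rule here.
So the underlying form is /-ka/, and voiceless stops become voiced after a nasal.

/-ka/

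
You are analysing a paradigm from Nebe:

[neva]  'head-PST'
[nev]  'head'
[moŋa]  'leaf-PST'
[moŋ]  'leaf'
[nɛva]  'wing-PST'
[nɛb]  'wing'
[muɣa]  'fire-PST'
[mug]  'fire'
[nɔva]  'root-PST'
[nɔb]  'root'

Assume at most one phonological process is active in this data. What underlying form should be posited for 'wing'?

/nɛb/

In [nɛva] and [nɛb] the final segment of 'wing' alternates: [v] ~ [b].
If /v/ were underlying and a rule turned it into [b] in isolation, 'head' would also alternate; but it has [v] in both [neva] and [nev].
So /b/ is underlying, and a rule of intervocalic spirantization — voiced stops become fricatives between vowels — gives [v].
Hence 'wing' is /nɛb/ underlyingly.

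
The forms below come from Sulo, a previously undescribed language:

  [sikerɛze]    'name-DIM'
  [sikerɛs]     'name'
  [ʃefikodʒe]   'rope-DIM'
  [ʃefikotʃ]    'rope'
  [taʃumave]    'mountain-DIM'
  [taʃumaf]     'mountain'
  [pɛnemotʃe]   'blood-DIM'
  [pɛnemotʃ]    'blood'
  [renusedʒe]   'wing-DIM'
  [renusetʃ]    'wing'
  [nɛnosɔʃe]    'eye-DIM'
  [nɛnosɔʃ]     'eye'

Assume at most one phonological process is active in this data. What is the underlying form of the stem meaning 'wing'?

The stem for 'wing' ends in [dʒ] in [renusedʒe] but [tʃ] in [renusetʃ].
But 'blood' keeps [tʃ] in both environments ([pɛnemotʃe], [pɛnemotʃ]), so there is no rule changing /tʃ/ to [dʒ] before the DIM suffix.
The alternation reflects word-final obstruent devoicing: voiced obstruents become voiceless word-finally. /dʒ/ is underlying.
The underlying form of 'wing' is therefore /renusedʒ/.

/renusedʒ/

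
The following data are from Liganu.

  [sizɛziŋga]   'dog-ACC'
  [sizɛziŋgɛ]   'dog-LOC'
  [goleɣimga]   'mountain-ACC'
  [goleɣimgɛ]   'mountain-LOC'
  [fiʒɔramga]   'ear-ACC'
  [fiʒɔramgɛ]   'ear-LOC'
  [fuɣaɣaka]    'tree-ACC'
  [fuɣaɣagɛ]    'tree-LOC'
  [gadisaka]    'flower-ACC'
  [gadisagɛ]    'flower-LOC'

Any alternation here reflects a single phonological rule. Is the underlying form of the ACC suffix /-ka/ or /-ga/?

/-ka/

The ACC suffix surfaces as [-ga] and [-ka], depending on the final segment of the stem.
The LOC suffix, which begins with [g], is invariant after every stem; so [g] is not altered by any rule here.
So the underlying form is /-ka/, and voiceless stops become voiced after a nasal.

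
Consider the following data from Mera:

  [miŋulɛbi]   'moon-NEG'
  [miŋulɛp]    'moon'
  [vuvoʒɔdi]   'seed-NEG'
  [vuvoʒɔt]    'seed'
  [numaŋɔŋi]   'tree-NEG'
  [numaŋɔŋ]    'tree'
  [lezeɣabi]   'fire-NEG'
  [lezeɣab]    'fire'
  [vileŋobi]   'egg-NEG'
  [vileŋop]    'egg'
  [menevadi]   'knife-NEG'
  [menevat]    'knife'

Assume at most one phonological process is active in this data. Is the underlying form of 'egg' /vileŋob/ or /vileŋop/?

/vileŋop/

'egg' shows [b] ~ [p] at the end of the stem ([vileŋobi] vs [vileŋop]).
But 'fire' keeps [b] in both environments ([lezeɣabi], [lezeɣab]), so there is no rule changing /b/ to [p] in isolation.
The alternation reflects intervocalic voicing: voiceless stops become voiced between vowels. /p/ is underlying.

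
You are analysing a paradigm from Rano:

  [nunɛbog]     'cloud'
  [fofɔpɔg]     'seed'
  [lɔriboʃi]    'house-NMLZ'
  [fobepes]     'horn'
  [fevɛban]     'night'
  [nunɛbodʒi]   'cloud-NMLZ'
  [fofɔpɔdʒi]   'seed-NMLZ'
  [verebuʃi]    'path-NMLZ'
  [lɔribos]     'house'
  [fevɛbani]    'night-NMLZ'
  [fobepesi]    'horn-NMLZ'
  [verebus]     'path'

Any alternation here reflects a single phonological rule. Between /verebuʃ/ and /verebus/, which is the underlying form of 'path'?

/verebuʃ/

'path' shows [s] ~ [ʃ] at the end of the stem ([verebus] vs [verebuʃi]).
The stem 'horn' ([fobepes], [fobepesi]) shows [s] unchanged in both environments, so [s] cannot be basic with [ʃ] derived before the NMLZ suffix.
The underlying segment must be /ʃ/; palato-alveolar /dʒ/ and /ʃ/ become [g] and [s] when no front vowel follows, yielding [s] there.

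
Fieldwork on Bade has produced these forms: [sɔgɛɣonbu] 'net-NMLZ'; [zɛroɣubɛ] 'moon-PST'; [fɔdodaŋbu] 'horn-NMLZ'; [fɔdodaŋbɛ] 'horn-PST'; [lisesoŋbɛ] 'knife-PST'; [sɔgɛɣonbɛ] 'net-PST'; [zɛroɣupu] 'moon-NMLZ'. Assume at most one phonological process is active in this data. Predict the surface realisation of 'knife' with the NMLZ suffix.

The NMLZ suffix surfaces as [-bu] and [-pu], depending on the final segment of the stem.
The PST suffix, which begins with [b], is invariant after every stem; so [b] is not altered by any rule here.
The NMLZ suffix is therefore /-pu/ underlyingly, with post-nasal voicing: voiceless stops become voiced after a nasal.
After 'knife', which ends in a nasal, the suffix surfaces as [-bu], giving [lisesoŋbu].

[lisesoŋbu]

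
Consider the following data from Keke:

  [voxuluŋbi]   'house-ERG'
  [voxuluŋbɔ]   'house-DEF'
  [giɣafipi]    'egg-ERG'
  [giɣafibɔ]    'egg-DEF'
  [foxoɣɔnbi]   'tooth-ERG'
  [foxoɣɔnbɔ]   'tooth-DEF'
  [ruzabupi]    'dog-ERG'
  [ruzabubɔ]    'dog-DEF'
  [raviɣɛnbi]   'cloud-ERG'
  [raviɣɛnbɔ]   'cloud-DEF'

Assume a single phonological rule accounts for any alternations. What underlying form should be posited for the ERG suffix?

/-pi/

The ERG suffix surfaces as [-bi] and [-pi], depending on the final segment of the stem.
By contrast the DEF suffix keeps its initial [b] throughout — that segment must be underlying.
So the underlying form is /-pi/, and voiceless stops become voiced after a nasal.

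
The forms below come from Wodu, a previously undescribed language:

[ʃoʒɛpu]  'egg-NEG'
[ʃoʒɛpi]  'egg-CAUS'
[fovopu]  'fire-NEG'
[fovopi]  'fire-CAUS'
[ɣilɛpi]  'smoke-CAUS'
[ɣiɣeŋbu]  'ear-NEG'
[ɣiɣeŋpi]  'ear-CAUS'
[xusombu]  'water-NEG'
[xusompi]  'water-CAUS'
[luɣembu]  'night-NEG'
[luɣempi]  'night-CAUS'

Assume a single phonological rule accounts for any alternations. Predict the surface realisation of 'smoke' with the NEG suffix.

The NEG morpheme has two allomorphs, [-bu] and [-pu].
By contrast the CAUS suffix keeps its initial [p] throughout — that segment must be underlying.
The NEG suffix is therefore /-bu/ underlyingly, with post-vocalic devoicing: voiced stops become voiceless after a vowel.
After 'smoke', which ends in a vowel, the suffix surfaces as [-pu], giving [ɣilɛpu].

[ɣilɛpu]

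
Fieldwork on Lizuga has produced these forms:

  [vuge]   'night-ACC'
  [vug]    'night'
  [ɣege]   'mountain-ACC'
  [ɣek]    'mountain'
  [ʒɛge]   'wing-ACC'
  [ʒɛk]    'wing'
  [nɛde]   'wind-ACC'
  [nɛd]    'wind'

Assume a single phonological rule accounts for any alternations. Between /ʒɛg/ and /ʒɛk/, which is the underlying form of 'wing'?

The root 'wing' surfaces as [ʒɛge] and [ʒɛk], with a stem-final [g] ~ [k] alternation.
But 'night' keeps [g] in both environments ([vuge], [vug]), so there is no rule changing /g/ to [k] in isolation.
The alternation reflects intervocalic voicing: voiceless stops become voiced between vowels. /k/ is underlying.

/ʒɛk/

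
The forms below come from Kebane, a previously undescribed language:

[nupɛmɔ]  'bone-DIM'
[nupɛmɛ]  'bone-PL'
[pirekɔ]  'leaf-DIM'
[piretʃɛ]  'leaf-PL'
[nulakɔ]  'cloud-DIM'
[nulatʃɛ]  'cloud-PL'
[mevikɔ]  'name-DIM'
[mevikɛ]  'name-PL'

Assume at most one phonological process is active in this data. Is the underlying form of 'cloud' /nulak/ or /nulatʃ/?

In [nulakɔ] and [nulatʃɛ] the final segment of 'cloud' alternates: [k] ~ [tʃ].
If /k/ were underlying and a rule turned it into [tʃ] before the PL suffix, 'name' would also alternate; but it has [k] in both [mevikɔ] and [mevikɛ].
So /tʃ/ is underlying, and a rule of depalatalization — palato-alveolar /tʃ/ becomes [k] when no front vowel follows — gives [k].

/nulatʃ/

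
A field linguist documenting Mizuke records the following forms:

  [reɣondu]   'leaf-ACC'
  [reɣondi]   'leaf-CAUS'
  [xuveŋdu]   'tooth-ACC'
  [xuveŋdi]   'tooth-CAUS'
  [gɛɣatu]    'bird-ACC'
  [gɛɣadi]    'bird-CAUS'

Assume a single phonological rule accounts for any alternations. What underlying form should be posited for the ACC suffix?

/-tu/

The ACC suffix surfaces as [-du] and [-tu], depending on the final segment of the stem.
By contrast the CAUS suffix keeps its initial [d] throughout — that segment must be underlying.
So the underlying form is /-tu/, and voiceless stops become voiced after a nasal.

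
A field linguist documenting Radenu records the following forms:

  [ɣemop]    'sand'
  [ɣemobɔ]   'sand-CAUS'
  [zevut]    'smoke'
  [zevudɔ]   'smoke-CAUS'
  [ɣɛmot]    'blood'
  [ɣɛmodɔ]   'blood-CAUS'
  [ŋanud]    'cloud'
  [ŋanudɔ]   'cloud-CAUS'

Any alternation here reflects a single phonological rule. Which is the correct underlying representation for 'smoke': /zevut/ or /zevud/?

In [zevut] and [zevudɔ] the final segment of 'smoke' alternates: [t] ~ [d].
Compare 'cloud', with invariant [d] in [ŋanud] and [ŋanudɔ]: an analysis with underlying /d/ and a rule producing [t] in isolation would wrongly predict alternation here too.
So /t/ is underlying, and a rule of intervocalic voicing — voiceless stops become voiced between vowels — gives [d].

/zevut/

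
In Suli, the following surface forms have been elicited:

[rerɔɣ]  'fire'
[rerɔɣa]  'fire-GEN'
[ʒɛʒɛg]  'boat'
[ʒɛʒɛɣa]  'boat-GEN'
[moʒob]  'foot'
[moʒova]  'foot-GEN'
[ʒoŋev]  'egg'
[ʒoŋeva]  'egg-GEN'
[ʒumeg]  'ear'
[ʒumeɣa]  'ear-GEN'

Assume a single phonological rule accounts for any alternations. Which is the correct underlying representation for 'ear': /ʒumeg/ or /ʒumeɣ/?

The stem for 'ear' ends in [g] in [ʒumeg] but [ɣ] in [ʒumeɣa].
The stem 'fire' ([rerɔɣ], [rerɔɣa]) shows [ɣ] unchanged in both environments, so [ɣ] cannot be basic with [g] derived in isolation.
The underlying segment must be /g/; voiced stops become fricatives between vowels, yielding [ɣ] there.

/ʒumeg/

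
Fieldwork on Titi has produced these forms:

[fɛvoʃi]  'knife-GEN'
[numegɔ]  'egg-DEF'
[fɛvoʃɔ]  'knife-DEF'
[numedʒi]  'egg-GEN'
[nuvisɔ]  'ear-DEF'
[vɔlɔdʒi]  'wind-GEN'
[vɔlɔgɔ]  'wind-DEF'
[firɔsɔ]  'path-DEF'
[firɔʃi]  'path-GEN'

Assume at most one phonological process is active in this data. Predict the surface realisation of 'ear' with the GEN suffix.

[nuviʃi]

The root 'path' surfaces as [firɔʃi] and [firɔsɔ], with a stem-final [ʃ] ~ [s] alternation.
The stem 'knife' ([fɛvoʃi], [fɛvoʃɔ]) shows [ʃ] unchanged in both environments, so [ʃ] cannot be basic with [s] derived before the DEF suffix.
The underlying segment must be /s/; /g/ and /s/ become palato-alveolar [dʒ] and [ʃ] before a front vowel, yielding [ʃ] there.
The one attested form of 'ear', [nuvisɔ], shows underlying /nuvis/. Applying the same rule before a front vowel gives [nuviʃi].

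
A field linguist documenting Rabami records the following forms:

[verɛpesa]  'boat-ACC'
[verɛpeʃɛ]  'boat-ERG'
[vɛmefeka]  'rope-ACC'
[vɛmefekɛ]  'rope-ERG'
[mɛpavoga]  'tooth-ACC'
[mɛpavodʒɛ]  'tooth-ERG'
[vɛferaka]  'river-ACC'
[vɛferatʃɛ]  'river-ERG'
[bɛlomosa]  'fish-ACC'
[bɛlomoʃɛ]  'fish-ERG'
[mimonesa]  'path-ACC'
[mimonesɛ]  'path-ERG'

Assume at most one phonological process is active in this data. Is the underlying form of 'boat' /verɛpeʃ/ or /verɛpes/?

/verɛpeʃ/

'boat' shows [s] ~ [ʃ] at the end of the stem ([verɛpesa] vs [verɛpeʃɛ]).
But 'path' keeps [s] in both environments ([mimonesa], [mimonesɛ]), so there is no rule changing /s/ to [ʃ] before the ERG suffix.
The underlying segment must be /ʃ/; palato-alveolar /tʃ/, /dʒ/ and /ʃ/ become [k], [g] and [s] when no front vowel follows, yielding [s] there.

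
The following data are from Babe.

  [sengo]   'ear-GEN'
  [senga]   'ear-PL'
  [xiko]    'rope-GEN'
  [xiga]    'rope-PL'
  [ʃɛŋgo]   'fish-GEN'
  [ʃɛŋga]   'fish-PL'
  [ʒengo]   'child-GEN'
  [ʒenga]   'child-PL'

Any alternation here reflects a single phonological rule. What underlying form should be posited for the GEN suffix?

The GEN suffix surfaces as [-go] and [-ko], depending on the final segment of the stem.
By contrast the PL suffix keeps its initial [g] throughout — that segment must be underlying.
The GEN suffix is therefore /-ko/ underlyingly, with post-nasal voicing: voiceless stops become voiced after a nasal.

/-ko/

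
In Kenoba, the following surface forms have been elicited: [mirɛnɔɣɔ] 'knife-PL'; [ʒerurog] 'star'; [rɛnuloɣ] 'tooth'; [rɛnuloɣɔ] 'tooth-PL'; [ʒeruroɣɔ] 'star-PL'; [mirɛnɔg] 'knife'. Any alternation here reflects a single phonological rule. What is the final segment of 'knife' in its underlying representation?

/g/

The stem for 'knife' ends in [ɣ] in [mirɛnɔɣɔ] but [g] in [mirɛnɔg].
Compare 'tooth', with invariant [ɣ] in [rɛnuloɣɔ] and [rɛnuloɣ]: an analysis with underlying /ɣ/ and a rule producing [g] in isolation would wrongly predict alternation here too.
So /g/ is underlying, and a rule of intervocalic spirantization — voiced stops become fricatives between vowels — gives [ɣ].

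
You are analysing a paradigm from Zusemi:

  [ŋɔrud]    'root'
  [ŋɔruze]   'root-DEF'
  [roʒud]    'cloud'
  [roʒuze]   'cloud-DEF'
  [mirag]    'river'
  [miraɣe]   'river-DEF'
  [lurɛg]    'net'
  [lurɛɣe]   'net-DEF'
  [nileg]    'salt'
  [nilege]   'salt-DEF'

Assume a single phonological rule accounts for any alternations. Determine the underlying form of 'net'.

The root 'net' surfaces as [lurɛg] and [lurɛɣe], with a stem-final [g] ~ [ɣ] alternation.
The stem 'salt' ([nileg], [nilege]) shows [g] unchanged in both environments, so [g] cannot be basic with [ɣ] derived before the DEF suffix.
So /ɣ/ is underlying, and a rule of word-final hardening — voiced fricatives become stops word-finally — gives [g].

/lurɛɣ/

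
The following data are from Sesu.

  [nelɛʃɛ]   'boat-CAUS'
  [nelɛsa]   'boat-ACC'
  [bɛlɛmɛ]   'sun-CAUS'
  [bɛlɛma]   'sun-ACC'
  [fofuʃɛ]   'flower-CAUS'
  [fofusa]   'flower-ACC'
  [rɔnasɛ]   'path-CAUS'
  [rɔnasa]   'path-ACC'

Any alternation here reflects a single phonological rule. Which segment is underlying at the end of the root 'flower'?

/ʃ/

The stem for 'flower' ends in [ʃ] in [fofuʃɛ] but [s] in [fofusa].
The stem 'path' ([rɔnasɛ], [rɔnasa]) shows [s] unchanged in both environments, so [s] cannot be basic with [ʃ] derived before the CAUS suffix.
The underlying segment must be /ʃ/; palato-alveolar /ʃ/ becomes [s] when no front vowel follows, yielding [s] there.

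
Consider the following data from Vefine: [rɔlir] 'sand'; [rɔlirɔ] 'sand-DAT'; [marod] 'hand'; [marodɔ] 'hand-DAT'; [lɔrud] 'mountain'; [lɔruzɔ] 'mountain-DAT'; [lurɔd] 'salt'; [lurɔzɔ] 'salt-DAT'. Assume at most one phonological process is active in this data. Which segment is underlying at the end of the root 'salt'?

/z/

The root 'salt' surfaces as [lurɔd] and [lurɔzɔ], with a stem-final [d] ~ [z] alternation.
But 'hand' keeps [d] in both environments ([marod], [marodɔ]), so there is no rule changing /d/ to [z] before the DAT suffix.
The underlying segment must be /z/; voiced fricatives become stops word-finally, yielding [d] there.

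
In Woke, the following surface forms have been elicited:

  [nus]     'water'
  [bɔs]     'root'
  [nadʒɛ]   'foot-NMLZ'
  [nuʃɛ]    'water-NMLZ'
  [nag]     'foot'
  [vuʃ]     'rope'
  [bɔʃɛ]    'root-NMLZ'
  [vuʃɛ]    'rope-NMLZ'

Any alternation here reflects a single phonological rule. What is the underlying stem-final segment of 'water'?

'water' shows [s] ~ [ʃ] at the end of the stem ([nus] vs [nuʃɛ]).
If /ʃ/ were underlying and a rule turned it into [s] in isolation, 'rope' would also alternate; but it has [ʃ] in both [vuʃ] and [vuʃɛ].
So /s/ is underlying, and a rule of palatalization before a front vowel — /g/ and /s/ become palato-alveolar [dʒ] and [ʃ] before a front vowel — gives [ʃ].

/s/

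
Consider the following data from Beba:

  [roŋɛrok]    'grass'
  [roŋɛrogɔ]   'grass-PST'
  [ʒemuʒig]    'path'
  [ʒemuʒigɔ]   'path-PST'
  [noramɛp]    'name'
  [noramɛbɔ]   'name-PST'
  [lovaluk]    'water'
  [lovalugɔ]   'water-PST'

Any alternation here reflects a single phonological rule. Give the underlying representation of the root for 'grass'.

The stem for 'grass' ends in [k] in [roŋɛrok] but [g] in [roŋɛrogɔ].
If /g/ were underlying and a rule turned it into [k] in isolation, 'path' would also alternate; but it has [g] in both [ʒemuʒig] and [ʒemuʒigɔ].
The alternation reflects intervocalic voicing: voiceless stops become voiced between vowels. /k/ is underlying.

/roŋɛrok/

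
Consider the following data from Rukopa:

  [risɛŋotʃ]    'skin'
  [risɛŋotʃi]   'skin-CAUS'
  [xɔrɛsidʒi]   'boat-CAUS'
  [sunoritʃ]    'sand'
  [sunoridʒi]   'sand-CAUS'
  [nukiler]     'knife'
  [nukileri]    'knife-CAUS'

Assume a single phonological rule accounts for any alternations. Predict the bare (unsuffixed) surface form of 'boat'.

[xɔrɛsitʃ]

'sand' shows [tʃ] ~ [dʒ] at the end of the stem ([sunoritʃ] vs [sunoridʒi]).
If /tʃ/ were underlying and a rule turned it into [dʒ] before the CAUS suffix, 'skin' would also alternate; but it has [tʃ] in both [risɛŋotʃ] and [risɛŋotʃi].
So /dʒ/ is underlying, and a rule of word-final obstruent devoicing — voiced obstruents become voiceless word-finally — gives [tʃ].
The one attested form of 'boat', [xɔrɛsidʒi], shows underlying /xɔrɛsidʒ/. Applying the same rule word-finally gives [xɔrɛsitʃ].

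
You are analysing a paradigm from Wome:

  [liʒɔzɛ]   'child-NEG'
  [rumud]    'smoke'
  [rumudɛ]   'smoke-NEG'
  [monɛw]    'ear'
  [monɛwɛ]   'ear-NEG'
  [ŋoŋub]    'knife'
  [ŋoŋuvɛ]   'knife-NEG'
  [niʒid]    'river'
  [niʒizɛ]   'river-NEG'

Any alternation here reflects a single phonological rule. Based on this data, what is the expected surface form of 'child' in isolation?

[liʒɔd]

In [niʒid] and [niʒizɛ] the final segment of 'river' alternates: [d] ~ [z].
If /d/ were underlying and a rule turned it into [z] before the NEG suffix, 'smoke' would also alternate; but it has [d] in both [rumud] and [rumudɛ].
Therefore /z/ is basic and [d] is derived by word-final hardening (voiced fricatives become stops word-finally).
From [liʒɔzɛ] the stem 'child' is /liʒɔz/; word-finally this yields [liʒɔd].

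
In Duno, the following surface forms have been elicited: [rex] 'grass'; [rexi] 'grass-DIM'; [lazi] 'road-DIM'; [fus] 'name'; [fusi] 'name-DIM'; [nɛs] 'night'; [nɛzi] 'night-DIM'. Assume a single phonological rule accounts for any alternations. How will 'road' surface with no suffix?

'night' shows [s] ~ [z] at the end of the stem ([nɛs] vs [nɛzi]).
The stem 'name' ([fus], [fusi]) shows [s] unchanged in both environments, so [s] cannot be basic with [z] derived before the DIM suffix.
The underlying segment must be /z/; voiced obstruents become voiceless word-finally, yielding [s] there.
The one attested form of 'road', [lazi], shows underlying /laz/. Applying the same rule word-finally gives [las].

[las]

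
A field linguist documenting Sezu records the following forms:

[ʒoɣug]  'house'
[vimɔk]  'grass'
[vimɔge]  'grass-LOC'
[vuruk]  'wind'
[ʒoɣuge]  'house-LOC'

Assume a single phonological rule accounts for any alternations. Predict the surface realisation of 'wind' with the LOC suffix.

[vuruge]

The root 'grass' surfaces as [vimɔge] and [vimɔk], with a stem-final [g] ~ [k] alternation.
The stem 'house' ([ʒoɣuge], [ʒoɣug]) shows [g] unchanged in both environments, so [g] cannot be basic with [k] derived in isolation.
The underlying segment must be /k/; voiceless stops become voiced between vowels, yielding [g] there.
The one attested form of 'wind', [vuruk], shows underlying /vuruk/. Applying the same rule between vowels gives [vuruge].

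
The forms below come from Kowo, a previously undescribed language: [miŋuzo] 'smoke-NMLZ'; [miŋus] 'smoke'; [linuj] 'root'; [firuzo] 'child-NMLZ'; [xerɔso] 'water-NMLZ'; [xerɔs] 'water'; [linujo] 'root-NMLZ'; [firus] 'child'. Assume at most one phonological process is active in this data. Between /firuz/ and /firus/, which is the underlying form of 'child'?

/firuz/

In [firuzo] and [firus] the final segment of 'child' alternates: [z] ~ [s].
Compare 'water', with invariant [s] in [xerɔso] and [xerɔs]: an analysis with underlying /s/ and a rule producing [z] before the NMLZ suffix would wrongly predict alternation here too.
The underlying segment must be /z/; voiced obstruents become voiceless word-finally, yielding [s] there.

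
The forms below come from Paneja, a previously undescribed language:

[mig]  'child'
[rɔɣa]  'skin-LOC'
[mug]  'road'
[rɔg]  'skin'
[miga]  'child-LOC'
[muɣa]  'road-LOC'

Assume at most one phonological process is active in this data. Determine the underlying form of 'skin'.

'skin' shows [g] ~ [ɣ] at the end of the stem ([rɔg] vs [rɔɣa]).
The stem 'child' ([mig], [miga]) shows [g] unchanged in both environments, so [g] cannot be basic with [ɣ] derived before the LOC suffix.
Therefore /ɣ/ is basic and [g] is derived by word-final hardening (voiced fricatives become stops word-finally).

/rɔɣ/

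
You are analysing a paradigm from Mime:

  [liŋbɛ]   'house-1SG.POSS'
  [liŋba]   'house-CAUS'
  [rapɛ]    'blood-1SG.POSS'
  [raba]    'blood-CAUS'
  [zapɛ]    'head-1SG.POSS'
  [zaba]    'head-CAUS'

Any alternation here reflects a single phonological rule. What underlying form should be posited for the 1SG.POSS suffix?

/-pɛ/

The 1SG.POSS suffix surfaces as [-bɛ] and [-pɛ], depending on the final segment of the stem.
The CAUS suffix, which begins with [b], is invariant after every stem; so [b] is not altered by any rule here.
The 1SG.POSS suffix is therefore /-pɛ/ underlyingly, with post-nasal voicing: voiceless stops become voiced after a nasal.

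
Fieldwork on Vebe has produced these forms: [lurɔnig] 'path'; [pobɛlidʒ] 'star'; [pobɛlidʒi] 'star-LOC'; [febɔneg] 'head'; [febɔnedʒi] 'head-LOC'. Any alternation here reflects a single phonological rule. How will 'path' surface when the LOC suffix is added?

[lurɔnidʒi]

In [febɔneg] and [febɔnedʒi] the final segment of 'head' alternates: [g] ~ [dʒ].
Compare 'star', with invariant [dʒ] in [pobɛlidʒ] and [pobɛlidʒi]: an analysis with underlying /dʒ/ and a rule producing [g] in isolation would wrongly predict alternation here too.
So /g/ is underlying, and a rule of palatalization before a front vowel — /g/ becomes palato-alveolar [dʒ] before a front vowel — gives [dʒ].
From [lurɔnig] the stem 'path' is /lurɔnig/; before a front vowel this yields [lurɔnidʒi].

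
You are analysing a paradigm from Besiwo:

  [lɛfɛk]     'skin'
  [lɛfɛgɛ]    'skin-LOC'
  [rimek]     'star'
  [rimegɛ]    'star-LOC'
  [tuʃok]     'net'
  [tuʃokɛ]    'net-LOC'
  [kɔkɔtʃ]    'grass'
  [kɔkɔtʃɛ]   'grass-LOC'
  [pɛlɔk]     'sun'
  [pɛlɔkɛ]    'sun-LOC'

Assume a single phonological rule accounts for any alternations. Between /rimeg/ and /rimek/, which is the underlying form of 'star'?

/rimeg/

The root 'star' surfaces as [rimek] and [rimegɛ], with a stem-final [k] ~ [g] alternation.
If /k/ were underlying and a rule turned it into [g] before the LOC suffix, 'sun' would also alternate; but it has [k] in both [pɛlɔk] and [pɛlɔkɛ].
Therefore /g/ is basic and [k] is derived by word-final obstruent devoicing (voiced obstruents become voiceless word-finally).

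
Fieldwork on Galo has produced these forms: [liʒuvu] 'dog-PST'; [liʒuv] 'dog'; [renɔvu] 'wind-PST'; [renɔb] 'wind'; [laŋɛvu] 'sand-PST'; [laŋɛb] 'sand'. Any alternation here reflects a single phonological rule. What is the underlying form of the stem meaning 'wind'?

/renɔb/

The root 'wind' surfaces as [renɔvu] and [renɔb], with a stem-final [v] ~ [b] alternation.
The stem 'dog' ([liʒuvu], [liʒuv]) shows [v] unchanged in both environments, so [v] cannot be basic with [b] derived in isolation.
Therefore /b/ is basic and [v] is derived by intervocalic spirantization (voiced stops become fricatives between vowels).
Hence 'wind' is /renɔb/ underlyingly.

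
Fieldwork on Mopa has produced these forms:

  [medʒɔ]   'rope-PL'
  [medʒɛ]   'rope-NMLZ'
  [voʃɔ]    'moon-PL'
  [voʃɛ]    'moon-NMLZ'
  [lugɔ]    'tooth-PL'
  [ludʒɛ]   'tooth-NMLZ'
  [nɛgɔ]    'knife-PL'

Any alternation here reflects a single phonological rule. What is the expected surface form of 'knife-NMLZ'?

[nɛdʒɛ]

'tooth' shows [g] ~ [dʒ] at the end of the stem ([lugɔ] vs [ludʒɛ]).
If /dʒ/ were underlying and a rule turned it into [g] before the PL suffix, 'rope' would also alternate; but it has [dʒ] in both [medʒɔ] and [medʒɛ].
Therefore /g/ is basic and [dʒ] is derived by palatalization before a front vowel (/g/ becomes palato-alveolar [dʒ] before a front vowel).
The one attested form of 'knife', [nɛgɔ], shows underlying /nɛg/. Applying the same rule before a front vowel gives [nɛdʒɛ].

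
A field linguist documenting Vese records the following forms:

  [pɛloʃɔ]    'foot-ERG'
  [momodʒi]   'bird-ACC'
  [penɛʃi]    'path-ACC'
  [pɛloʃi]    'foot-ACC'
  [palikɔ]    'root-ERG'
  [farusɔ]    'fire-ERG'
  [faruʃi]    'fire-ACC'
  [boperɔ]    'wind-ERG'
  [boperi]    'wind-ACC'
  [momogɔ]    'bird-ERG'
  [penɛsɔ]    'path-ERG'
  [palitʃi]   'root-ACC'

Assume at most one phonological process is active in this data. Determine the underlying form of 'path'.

/penɛs/

The root 'path' surfaces as [penɛsɔ] and [penɛʃi], with a stem-final [s] ~ [ʃ] alternation.
If /ʃ/ were underlying and a rule turned it into [s] before the ERG suffix, 'foot' would also alternate; but it has [ʃ] in both [pɛloʃɔ] and [pɛloʃi].
The underlying segment must be /s/; /k/, /g/ and /s/ become palato-alveolar [tʃ], [dʒ] and [ʃ] before a front vowel, yielding [ʃ] there.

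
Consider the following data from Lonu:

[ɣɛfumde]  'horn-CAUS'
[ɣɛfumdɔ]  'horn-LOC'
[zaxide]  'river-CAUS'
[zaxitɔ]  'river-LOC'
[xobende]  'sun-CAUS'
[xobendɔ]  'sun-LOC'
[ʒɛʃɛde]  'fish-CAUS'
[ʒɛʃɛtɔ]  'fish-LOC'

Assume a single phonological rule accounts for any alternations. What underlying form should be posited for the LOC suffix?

/-tɔ/

The LOC morpheme has two allomorphs, [-dɔ] and [-tɔ].
By contrast the CAUS suffix keeps its initial [d] throughout — that segment must be underlying.
So the underlying form is /-tɔ/, and voiceless stops become voiced after a nasal.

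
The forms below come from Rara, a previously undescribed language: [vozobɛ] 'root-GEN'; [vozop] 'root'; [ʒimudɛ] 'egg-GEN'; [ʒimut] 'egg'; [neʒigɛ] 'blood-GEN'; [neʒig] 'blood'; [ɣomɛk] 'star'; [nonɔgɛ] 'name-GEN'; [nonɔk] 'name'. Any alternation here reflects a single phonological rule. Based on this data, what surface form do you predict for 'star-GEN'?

[ɣomɛgɛ]

'name' shows [g] ~ [k] at the end of the stem ([nonɔgɛ] vs [nonɔk]).
If /g/ were underlying and a rule turned it into [k] in isolation, 'blood' would also alternate; but it has [g] in both [neʒigɛ] and [neʒig].
Therefore /k/ is basic and [g] is derived by intervocalic voicing (voiceless stops become voiced between vowels).
From [ɣomɛk] the stem 'star' is /ɣomɛk/; between vowels this yields [ɣomɛgɛ].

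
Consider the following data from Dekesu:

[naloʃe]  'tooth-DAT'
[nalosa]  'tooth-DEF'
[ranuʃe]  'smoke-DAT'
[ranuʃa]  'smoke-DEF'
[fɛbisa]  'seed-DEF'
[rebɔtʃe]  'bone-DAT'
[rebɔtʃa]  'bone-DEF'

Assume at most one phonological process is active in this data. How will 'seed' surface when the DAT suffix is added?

The root 'tooth' surfaces as [naloʃe] and [nalosa], with a stem-final [ʃ] ~ [s] alternation.
But 'smoke' keeps [ʃ] in both environments ([ranuʃe], [ranuʃa]), so there is no rule changing /ʃ/ to [s] before the DEF suffix.
The underlying segment must be /s/; /s/ becomes palato-alveolar [ʃ] before a front vowel, yielding [ʃ] there.
From [fɛbisa] the stem 'seed' is /fɛbis/; before a front vowel this yields [fɛbiʃe].

[fɛbiʃe]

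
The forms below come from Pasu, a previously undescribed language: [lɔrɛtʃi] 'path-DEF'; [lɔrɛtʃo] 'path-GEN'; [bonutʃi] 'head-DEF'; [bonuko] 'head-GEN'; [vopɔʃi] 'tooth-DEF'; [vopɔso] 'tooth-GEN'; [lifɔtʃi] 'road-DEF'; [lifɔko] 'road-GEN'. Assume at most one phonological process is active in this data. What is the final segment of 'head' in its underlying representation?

/k/

In [bonutʃi] and [bonuko] the final segment of 'head' alternates: [tʃ] ~ [k].
If /tʃ/ were underlying and a rule turned it into [k] before the GEN suffix, 'path' would also alternate; but it has [tʃ] in both [lɔrɛtʃi] and [lɔrɛtʃo].
The alternation reflects palatalization before a front vowel: /k/ and /s/ become palato-alveolar [tʃ] and [ʃ] before a front vowel. /k/ is underlying.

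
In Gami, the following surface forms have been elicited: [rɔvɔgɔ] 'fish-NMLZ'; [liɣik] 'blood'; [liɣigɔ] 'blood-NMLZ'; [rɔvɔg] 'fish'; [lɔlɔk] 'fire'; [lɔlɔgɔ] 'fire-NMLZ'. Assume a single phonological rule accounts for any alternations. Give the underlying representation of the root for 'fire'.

The stem for 'fire' ends in [k] in [lɔlɔk] but [g] in [lɔlɔgɔ].
The stem 'fish' ([rɔvɔg], [rɔvɔgɔ]) shows [g] unchanged in both environments, so [g] cannot be basic with [k] derived in isolation.
The underlying segment must be /k/; voiceless stops become voiced between vowels, yielding [g] there.

/lɔlɔk/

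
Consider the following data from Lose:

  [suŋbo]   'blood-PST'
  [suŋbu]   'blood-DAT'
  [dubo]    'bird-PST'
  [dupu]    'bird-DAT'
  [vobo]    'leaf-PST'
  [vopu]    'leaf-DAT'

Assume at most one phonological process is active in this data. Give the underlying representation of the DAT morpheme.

/-pu/

The DAT morpheme has two allomorphs, [-bu] and [-pu].
By contrast the PST suffix keeps its initial [b] throughout — that segment must be underlying.
So the underlying form is /-pu/, and voiceless stops become voiced after a nasal.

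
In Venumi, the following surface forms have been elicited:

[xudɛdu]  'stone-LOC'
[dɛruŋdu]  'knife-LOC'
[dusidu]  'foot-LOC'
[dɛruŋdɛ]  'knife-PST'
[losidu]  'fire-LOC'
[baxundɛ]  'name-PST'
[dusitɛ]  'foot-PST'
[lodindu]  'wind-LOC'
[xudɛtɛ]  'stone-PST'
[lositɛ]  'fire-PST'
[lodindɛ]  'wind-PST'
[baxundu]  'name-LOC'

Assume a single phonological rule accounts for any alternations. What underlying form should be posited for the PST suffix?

/-tɛ/

The PST morpheme has two allomorphs, [-dɛ] and [-tɛ].
The LOC suffix, which begins with [d], is invariant after every stem; so [d] is not altered by any rule here.
The PST suffix is therefore /-tɛ/ underlyingly, with post-nasal voicing: voiceless stops become voiced after a nasal.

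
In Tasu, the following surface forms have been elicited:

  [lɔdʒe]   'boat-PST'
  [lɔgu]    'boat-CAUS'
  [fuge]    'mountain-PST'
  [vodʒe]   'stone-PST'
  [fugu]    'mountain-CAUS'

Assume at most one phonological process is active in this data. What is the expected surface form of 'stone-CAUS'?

The stem for 'boat' ends in [dʒ] in [lɔdʒe] but [g] in [lɔgu].
If /g/ were underlying and a rule turned it into [dʒ] before the PST suffix, 'mountain' would also alternate; but it has [g] in both [fuge] and [fugu].
So /dʒ/ is underlying, and a rule of depalatalization — palato-alveolar /dʒ/ becomes [g] when no front vowel follows — gives [g].
From [vodʒe] the stem 'stone' is /vodʒ/; when no front vowel follows this yields [vogu].

[vogu]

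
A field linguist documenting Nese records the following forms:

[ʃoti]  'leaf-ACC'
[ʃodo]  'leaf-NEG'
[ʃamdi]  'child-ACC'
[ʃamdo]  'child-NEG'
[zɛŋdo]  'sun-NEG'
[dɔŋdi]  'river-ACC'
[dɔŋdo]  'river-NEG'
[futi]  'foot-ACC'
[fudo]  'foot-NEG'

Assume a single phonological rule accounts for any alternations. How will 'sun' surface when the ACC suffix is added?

The ACC suffix surfaces as [-di] and [-ti], depending on the final segment of the stem.
The NEG suffix, which begins with [d], is invariant after every stem; so [d] is not altered by any rule here.
So the underlying form is /-ti/, and voiceless stops become voiced after a nasal.
After 'sun', which ends in a nasal, the suffix surfaces as [-di], giving [zɛŋdi].

[zɛŋdi]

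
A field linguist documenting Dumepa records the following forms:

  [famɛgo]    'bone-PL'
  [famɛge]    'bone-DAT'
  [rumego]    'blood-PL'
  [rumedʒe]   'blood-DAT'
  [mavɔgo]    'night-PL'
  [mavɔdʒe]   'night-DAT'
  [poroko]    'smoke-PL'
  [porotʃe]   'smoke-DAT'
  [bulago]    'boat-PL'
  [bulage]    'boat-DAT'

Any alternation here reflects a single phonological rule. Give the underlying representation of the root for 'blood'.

'blood' shows [g] ~ [dʒ] at the end of the stem ([rumego] vs [rumedʒe]).
But 'bone' keeps [g] in both environments ([famɛgo], [famɛge]), so there is no rule changing /g/ to [dʒ] before the DAT suffix.
The underlying segment must be /dʒ/; palato-alveolar /tʃ/ and /dʒ/ become [k] and [g] when no front vowel follows, yielding [g] there.

/rumedʒ/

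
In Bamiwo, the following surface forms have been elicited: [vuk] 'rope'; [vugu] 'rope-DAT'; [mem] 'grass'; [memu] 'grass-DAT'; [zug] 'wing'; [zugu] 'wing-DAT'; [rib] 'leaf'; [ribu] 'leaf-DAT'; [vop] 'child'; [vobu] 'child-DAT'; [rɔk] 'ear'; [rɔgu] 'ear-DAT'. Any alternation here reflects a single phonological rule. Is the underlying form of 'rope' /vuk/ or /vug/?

The stem for 'rope' ends in [k] in [vuk] but [g] in [vugu].
The stem 'wing' ([zug], [zugu]) shows [g] unchanged in both environments, so [g] cannot be basic with [k] derived in isolation.
The alternation reflects intervocalic voicing: voiceless stops become voiced between vowels. /k/ is underlying.

/vuk/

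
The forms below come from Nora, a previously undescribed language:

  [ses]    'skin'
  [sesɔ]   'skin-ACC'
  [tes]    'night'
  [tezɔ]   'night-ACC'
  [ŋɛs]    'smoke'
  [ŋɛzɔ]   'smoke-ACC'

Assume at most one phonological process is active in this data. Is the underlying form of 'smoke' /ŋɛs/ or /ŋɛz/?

The stem for 'smoke' ends in [s] in [ŋɛs] but [z] in [ŋɛzɔ].
Compare 'skin', with invariant [s] in [ses] and [sesɔ]: an analysis with underlying /s/ and a rule producing [z] before the ACC suffix would wrongly predict alternation here too.
Therefore /z/ is basic and [s] is derived by word-final obstruent devoicing (voiced obstruents become voiceless word-finally).

/ŋɛz/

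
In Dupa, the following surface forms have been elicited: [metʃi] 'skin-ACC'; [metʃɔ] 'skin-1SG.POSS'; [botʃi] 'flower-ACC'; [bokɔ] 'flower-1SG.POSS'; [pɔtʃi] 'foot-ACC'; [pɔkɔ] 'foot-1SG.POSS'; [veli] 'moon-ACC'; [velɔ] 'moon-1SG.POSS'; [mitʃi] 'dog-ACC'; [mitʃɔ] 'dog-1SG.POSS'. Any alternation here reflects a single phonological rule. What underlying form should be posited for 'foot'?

/pɔk/

The root 'foot' surfaces as [pɔtʃi] and [pɔkɔ], with a stem-final [tʃ] ~ [k] alternation.
Compare 'dog', with invariant [tʃ] in [mitʃi] and [mitʃɔ]: an analysis with underlying /tʃ/ and a rule producing [k] before the 1SG.POSS suffix would wrongly predict alternation here too.
Therefore /k/ is basic and [tʃ] is derived by palatalization before a front vowel (/k/ becomes palato-alveolar [tʃ] before a front vowel).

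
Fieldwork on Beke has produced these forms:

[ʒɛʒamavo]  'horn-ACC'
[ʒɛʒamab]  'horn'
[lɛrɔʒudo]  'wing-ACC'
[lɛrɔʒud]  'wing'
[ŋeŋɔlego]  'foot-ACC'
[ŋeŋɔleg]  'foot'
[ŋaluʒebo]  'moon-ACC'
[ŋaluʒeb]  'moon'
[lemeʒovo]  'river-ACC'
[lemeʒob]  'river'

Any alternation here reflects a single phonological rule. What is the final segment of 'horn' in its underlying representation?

The stem for 'horn' ends in [v] in [ʒɛʒamavo] but [b] in [ʒɛʒamab].
Compare 'moon', with invariant [b] in [ŋaluʒebo] and [ŋaluʒeb]: an analysis with underlying /b/ and a rule producing [v] before the ACC suffix would wrongly predict alternation here too.
Therefore /v/ is basic and [b] is derived by word-final hardening (voiced fricatives become stops word-finally).

/v/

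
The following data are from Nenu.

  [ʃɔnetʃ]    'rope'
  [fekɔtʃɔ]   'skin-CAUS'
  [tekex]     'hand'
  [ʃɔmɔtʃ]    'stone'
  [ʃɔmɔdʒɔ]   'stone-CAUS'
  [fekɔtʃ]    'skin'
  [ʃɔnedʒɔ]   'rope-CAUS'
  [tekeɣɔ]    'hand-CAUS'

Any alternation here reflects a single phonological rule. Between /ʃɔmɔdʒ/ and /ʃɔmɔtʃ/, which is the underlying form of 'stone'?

/ʃɔmɔdʒ/

In [ʃɔmɔdʒɔ] and [ʃɔmɔtʃ] the final segment of 'stone' alternates: [dʒ] ~ [tʃ].
The stem 'skin' ([fekɔtʃɔ], [fekɔtʃ]) shows [tʃ] unchanged in both environments, so [tʃ] cannot be basic with [dʒ] derived before the CAUS suffix.
Therefore /dʒ/ is basic and [tʃ] is derived by word-final obstruent devoicing (voiced obstruents become voiceless word-finally).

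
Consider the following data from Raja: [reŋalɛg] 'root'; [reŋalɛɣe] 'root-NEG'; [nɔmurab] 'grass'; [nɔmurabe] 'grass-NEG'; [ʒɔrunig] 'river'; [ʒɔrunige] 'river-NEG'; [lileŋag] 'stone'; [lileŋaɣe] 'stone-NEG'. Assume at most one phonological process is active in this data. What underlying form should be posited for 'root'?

/reŋalɛɣ/

'root' shows [g] ~ [ɣ] at the end of the stem ([reŋalɛg] vs [reŋalɛɣe]).
But 'river' keeps [g] in both environments ([ʒɔrunig], [ʒɔrunige]), so there is no rule changing /g/ to [ɣ] before the NEG suffix.
So /ɣ/ is underlying, and a rule of word-final hardening — voiced fricatives become stops word-finally — gives [g].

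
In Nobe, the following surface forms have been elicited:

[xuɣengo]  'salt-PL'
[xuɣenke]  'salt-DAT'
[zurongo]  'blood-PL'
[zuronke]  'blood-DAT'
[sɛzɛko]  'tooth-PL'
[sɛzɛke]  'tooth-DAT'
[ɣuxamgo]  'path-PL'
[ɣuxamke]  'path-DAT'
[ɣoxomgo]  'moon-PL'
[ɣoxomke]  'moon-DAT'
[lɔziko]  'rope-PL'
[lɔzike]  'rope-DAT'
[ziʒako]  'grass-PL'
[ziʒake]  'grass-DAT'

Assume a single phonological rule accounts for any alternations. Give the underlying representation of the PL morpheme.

/-go/

The PL suffix surfaces as [-go] and [-ko], depending on the final segment of the stem.
By contrast the DAT suffix keeps its initial [k] throughout — that segment must be underlying.
The PL suffix is therefore /-go/ underlyingly, with post-vocalic devoicing: voiced stops become voiceless after a vowel.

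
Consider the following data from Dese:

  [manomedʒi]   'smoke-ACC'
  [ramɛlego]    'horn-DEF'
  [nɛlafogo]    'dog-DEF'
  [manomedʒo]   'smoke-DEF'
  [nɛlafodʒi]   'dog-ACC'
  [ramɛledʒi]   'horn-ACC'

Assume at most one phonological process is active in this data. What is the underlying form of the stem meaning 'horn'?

The stem for 'horn' ends in [dʒ] in [ramɛledʒi] but [g] in [ramɛlego].
Compare 'smoke', with invariant [dʒ] in [manomedʒi] and [manomedʒo]: an analysis with underlying /dʒ/ and a rule producing [g] before the DEF suffix would wrongly predict alternation here too.
The alternation reflects palatalization before a front vowel: /g/ becomes palato-alveolar [dʒ] before a front vowel. /g/ is underlying.

/ramɛleg/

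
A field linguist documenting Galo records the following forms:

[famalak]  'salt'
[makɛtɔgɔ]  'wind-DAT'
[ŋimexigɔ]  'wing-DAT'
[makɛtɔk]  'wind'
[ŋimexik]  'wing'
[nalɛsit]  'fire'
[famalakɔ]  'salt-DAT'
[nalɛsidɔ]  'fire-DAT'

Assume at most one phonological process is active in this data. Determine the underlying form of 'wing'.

/ŋimexig/

'wing' shows [g] ~ [k] at the end of the stem ([ŋimexigɔ] vs [ŋimexik]).
Compare 'salt', with invariant [k] in [famalakɔ] and [famalak]: an analysis with underlying /k/ and a rule producing [g] before the DAT suffix would wrongly predict alternation here too.
The alternation reflects word-final obstruent devoicing: voiced obstruents become voiceless word-finally. /g/ is underlying.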